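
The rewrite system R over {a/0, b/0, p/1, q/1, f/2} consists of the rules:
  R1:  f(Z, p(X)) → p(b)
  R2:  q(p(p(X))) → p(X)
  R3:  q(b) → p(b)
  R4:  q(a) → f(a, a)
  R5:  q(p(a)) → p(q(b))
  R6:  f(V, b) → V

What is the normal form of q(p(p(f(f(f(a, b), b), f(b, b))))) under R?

p(a)

1. q(p(p(f(f(f(a, b), b), f(b, b)))))  →  p(f(f(f(a, b), b), f(b, b)))   [R2 at ε]
2. p(f(f(f(a, b), b), f(b, b)))  →  p(f(f(a, b), f(b, b)))   [R6 at 1.1]
3. p(f(f(a, b), f(b, b)))  →  p(f(a, f(b, b)))   [R6 at 1.1]
4. p(f(a, f(b, b)))  →  p(f(a, b))   [R6 at 1.2]
5. p(f(a, b))  →  p(a)   [R6 at 1]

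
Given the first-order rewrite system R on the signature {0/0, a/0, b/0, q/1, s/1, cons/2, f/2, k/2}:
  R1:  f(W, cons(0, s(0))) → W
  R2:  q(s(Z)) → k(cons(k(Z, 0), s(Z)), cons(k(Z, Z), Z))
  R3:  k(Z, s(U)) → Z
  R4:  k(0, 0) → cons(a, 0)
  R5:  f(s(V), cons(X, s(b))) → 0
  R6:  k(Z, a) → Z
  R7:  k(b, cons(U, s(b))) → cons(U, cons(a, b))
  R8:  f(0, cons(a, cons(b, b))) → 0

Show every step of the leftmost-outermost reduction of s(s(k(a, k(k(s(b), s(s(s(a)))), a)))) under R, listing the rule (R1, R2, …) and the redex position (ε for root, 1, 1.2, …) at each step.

s(s(a))

1. s(s(k(a, k(k(s(b), s(s(s(a)))), a))))  →  s(s(k(a, k(s(b), s(s(s(a)))))))   [R6 at 1.1.2]
2. s(s(k(a, k(s(b), s(s(s(a)))))))  →  s(s(k(a, s(b))))   [R3 at 1.1.2]
3. s(s(k(a, s(b))))  →  s(s(a))   [R3 at 1.1]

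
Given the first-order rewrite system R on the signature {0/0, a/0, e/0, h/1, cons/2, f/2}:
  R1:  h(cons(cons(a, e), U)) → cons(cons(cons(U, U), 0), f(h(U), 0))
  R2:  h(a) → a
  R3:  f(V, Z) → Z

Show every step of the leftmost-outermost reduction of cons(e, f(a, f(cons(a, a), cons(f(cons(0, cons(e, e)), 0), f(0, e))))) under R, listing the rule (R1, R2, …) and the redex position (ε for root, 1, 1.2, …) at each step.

cons(e, cons(0, e))

1. cons(e, f(a, f(cons(a, a), cons(f(cons(0, cons(e, e)), 0), f(0, e)))))  →  cons(e, f(cons(a, a), cons(f(cons(0, cons(e, e)), 0), f(0, e))))   [R3 at 2]
2. cons(e, f(cons(a, a), cons(f(cons(0, cons(e, e)), 0), f(0, e))))  →  cons(e, cons(f(cons(0, cons(e, e)), 0), f(0, e)))   [R3 at 2]
3. cons(e, cons(f(cons(0, cons(e, e)), 0), f(0, e)))  →  cons(e, cons(0, f(0, e)))   [R3 at 2.1]
4. cons(e, cons(0, f(0, e)))  →  cons(e, cons(0, e))   [R3 at 2.2]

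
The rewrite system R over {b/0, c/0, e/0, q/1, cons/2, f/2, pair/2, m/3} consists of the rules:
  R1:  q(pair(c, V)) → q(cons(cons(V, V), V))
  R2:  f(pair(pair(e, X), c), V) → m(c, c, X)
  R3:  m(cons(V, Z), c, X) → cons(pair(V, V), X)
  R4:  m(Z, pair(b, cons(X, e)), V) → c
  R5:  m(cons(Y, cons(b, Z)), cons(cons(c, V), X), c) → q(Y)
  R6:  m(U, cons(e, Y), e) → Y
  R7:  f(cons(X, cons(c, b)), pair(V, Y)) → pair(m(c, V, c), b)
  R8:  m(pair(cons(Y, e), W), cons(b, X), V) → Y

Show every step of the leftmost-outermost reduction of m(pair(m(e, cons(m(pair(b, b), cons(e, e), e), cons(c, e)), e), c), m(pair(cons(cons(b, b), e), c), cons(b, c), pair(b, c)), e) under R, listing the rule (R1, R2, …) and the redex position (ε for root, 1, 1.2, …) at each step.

1. m(pair(m(e, cons(m(pair(b, b), cons(e, e), e), cons(c, e)), e), c), m(pair(cons(cons(b, b), e), c), cons(b, c), pair(b, c)), e)  →  m(pair(m(e, cons(e, cons(c, e)), e), c), m(pair(cons(cons(b, b), e), c), cons(b, c), pair(b, c)), e)   [R6 at 1.1.2.1]
2. m(pair(m(e, cons(e, cons(c, e)), e), c), m(pair(cons(cons(b, b), e), c), cons(b, c), pair(b, c)), e)  →  m(pair(cons(c, e), c), m(pair(cons(cons(b, b), e), c), cons(b, c), pair(b, c)), e)   [R6 at 1.1]
3. m(pair(cons(c, e), c), m(pair(cons(cons(b, b), e), c), cons(b, c), pair(b, c)), e)  →  m(pair(cons(c, e), c), cons(b, b), e)   [R8 at 2]
4. m(pair(cons(c, e), c), cons(b, b), e)  →  c   [R8 at ε]

c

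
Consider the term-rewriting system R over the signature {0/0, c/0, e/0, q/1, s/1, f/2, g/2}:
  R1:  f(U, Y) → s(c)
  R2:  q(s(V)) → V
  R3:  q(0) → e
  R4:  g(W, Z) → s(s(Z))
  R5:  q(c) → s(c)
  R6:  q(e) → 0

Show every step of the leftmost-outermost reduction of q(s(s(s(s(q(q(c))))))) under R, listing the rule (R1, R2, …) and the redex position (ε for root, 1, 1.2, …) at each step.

s(s(s(c)))

1. q(s(s(s(s(q(q(c)))))))  →  s(s(s(q(q(c)))))   [R2 at ε]
2. s(s(s(q(q(c)))))  →  s(s(s(q(s(c)))))   [R5 at 1.1.1.1]
3. s(s(s(q(s(c)))))  →  s(s(s(c)))   [R2 at 1.1.1]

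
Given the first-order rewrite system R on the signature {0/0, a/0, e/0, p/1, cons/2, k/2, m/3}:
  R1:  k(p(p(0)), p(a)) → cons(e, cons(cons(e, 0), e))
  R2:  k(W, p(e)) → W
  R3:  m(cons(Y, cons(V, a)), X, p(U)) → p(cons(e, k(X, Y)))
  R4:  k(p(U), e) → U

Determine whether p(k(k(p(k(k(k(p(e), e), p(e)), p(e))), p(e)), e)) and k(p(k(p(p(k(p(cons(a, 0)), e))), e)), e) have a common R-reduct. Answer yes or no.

Reduce t₁ = p(k(k(p(k(k(k(p(e), e), p(e)), p(e))), p(e)), e)):
1. p(k(k(p(k(k(k(p(e), e), p(e)), p(e))), p(e)), e))  →  p(k(p(k(k(k(p(e), e), p(e)), p(e))), e))   [R2 at 1.1]
2. p(k(p(k(k(k(p(e), e), p(e)), p(e))), e))  →  p(k(k(k(p(e), e), p(e)), p(e)))   [R4 at 1]
3. p(k(k(k(p(e), e), p(e)), p(e)))  →  p(k(k(p(e), e), p(e)))   [R2 at 1]
4. p(k(k(p(e), e), p(e)))  →  p(k(p(e), e))   [R2 at 1]
5. p(k(p(e), e))  →  p(e)   [R4 at 1]

Reduce t₂ = k(p(k(p(p(k(p(cons(a, 0)), e))), e)), e):
1. k(p(k(p(p(k(p(cons(a, 0)), e))), e)), e)  →  k(p(p(k(p(cons(a, 0)), e))), e)   [R4 at ε]
2. k(p(p(k(p(cons(a, 0)), e))), e)  →  p(k(p(cons(a, 0)), e))   [R4 at ε]
3. p(k(p(cons(a, 0)), e))  →  p(cons(a, 0))   [R4 at 1]

no — NF(t₁) = p(e), NF(t₂) = p(cons(a, 0))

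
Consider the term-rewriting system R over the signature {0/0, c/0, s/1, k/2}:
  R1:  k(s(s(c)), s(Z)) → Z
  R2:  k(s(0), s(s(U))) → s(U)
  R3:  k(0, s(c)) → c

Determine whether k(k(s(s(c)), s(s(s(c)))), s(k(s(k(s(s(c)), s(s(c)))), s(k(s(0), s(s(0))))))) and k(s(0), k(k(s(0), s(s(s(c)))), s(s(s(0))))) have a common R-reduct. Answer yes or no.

yes — NF(t₁) = s(0), NF(t₂) = s(0)

Reduce t₁ = k(k(s(s(c)), s(s(s(c)))), s(k(s(k(s(s(c)), s(s(c)))), s(k(s(0), s(s(0))))))):
1. k(k(s(s(c)), s(s(s(c)))), s(k(s(k(s(s(c)), s(s(c)))), s(k(s(0), s(s(0)))))))  →  k(s(s(c)), s(k(s(k(s(s(c)), s(s(c)))), s(k(s(0), s(s(0)))))))   [R1 at 1]
2. k(s(s(c)), s(k(s(k(s(s(c)), s(s(c)))), s(k(s(0), s(s(0)))))))  →  k(s(k(s(s(c)), s(s(c)))), s(k(s(0), s(s(0)))))   [R1 at ε]
3. k(s(k(s(s(c)), s(s(c)))), s(k(s(0), s(s(0)))))  →  k(s(s(c)), s(k(s(0), s(s(0)))))   [R1 at 1.1]
4. k(s(s(c)), s(k(s(0), s(s(0)))))  →  k(s(0), s(s(0)))   [R1 at ε]
5. k(s(0), s(s(0)))  →  s(0)   [R2 at ε]

Reduce t₂ = k(s(0), k(k(s(0), s(s(s(c)))), s(s(s(0))))):
1. k(s(0), k(k(s(0), s(s(s(c)))), s(s(s(0)))))  →  k(s(0), k(s(s(c)), s(s(s(0)))))   [R2 at 2.1]
2. k(s(0), k(s(s(c)), s(s(s(0)))))  →  k(s(0), s(s(0)))   [R1 at 2]
3. k(s(0), s(s(0)))  →  s(0)   [R2 at ε]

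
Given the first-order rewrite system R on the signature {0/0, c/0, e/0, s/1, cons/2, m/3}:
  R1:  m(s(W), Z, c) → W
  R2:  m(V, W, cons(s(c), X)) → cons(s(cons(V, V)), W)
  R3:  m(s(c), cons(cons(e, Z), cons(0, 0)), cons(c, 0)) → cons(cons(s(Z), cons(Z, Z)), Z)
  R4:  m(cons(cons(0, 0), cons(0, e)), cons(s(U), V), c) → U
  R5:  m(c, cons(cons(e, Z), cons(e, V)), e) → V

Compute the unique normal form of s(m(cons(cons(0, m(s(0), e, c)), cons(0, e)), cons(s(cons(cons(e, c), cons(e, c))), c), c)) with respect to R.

1. s(m(cons(cons(0, m(s(0), e, c)), cons(0, e)), cons(s(cons(cons(e, c), cons(e, c))), c), c))  →  s(m(cons(cons(0, 0), cons(0, e)), cons(s(cons(cons(e, c), cons(e, c))), c), c))   [R1 at 1.1.1.2]
2. s(m(cons(cons(0, 0), cons(0, e)), cons(s(cons(cons(e, c), cons(e, c))), c), c))  →  s(cons(cons(e, c), cons(e, c)))   [R4 at 1]

s(cons(cons(e, c), cons(e, c)))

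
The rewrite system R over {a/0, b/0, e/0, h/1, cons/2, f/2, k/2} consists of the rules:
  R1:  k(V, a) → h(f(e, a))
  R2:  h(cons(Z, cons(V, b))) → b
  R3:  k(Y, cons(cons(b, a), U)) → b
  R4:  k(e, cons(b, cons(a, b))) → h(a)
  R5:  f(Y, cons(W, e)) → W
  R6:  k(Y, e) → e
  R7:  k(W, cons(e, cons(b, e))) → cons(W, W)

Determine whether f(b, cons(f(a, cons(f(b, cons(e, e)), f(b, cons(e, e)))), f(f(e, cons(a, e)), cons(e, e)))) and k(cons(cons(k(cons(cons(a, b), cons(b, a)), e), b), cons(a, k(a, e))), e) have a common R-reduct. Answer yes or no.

yes — NF(t₁) = e, NF(t₂) = e

Reduce t₁ = f(b, cons(f(a, cons(f(b, cons(e, e)), f(b, cons(e, e)))), f(f(e, cons(a, e)), cons(e, e)))):
1. f(b, cons(f(a, cons(f(b, cons(e, e)), f(b, cons(e, e)))), f(f(e, cons(a, e)), cons(e, e))))  →  f(b, cons(f(a, cons(e, f(b, cons(e, e)))), f(f(e, cons(a, e)), cons(e, e))))   [R5 at 2.1.2.1]
2. f(b, cons(f(a, cons(e, f(b, cons(e, e)))), f(f(e, cons(a, e)), cons(e, e))))  →  f(b, cons(f(a, cons(e, e)), f(f(e, cons(a, e)), cons(e, e))))   [R5 at 2.1.2.2]
3. f(b, cons(f(a, cons(e, e)), f(f(e, cons(a, e)), cons(e, e))))  →  f(b, cons(e, f(f(e, cons(a, e)), cons(e, e))))   [R5 at 2.1]
4. f(b, cons(e, f(f(e, cons(a, e)), cons(e, e))))  →  f(b, cons(e, e))   [R5 at 2.2]
5. f(b, cons(e, e))  →  e   [R5 at ε]

Reduce t₂ = k(cons(cons(k(cons(cons(a, b), cons(b, a)), e), b), cons(a, k(a, e))), e):
1. k(cons(cons(k(cons(cons(a, b), cons(b, a)), e), b), cons(a, k(a, e))), e)  →  e   [R6 at ε]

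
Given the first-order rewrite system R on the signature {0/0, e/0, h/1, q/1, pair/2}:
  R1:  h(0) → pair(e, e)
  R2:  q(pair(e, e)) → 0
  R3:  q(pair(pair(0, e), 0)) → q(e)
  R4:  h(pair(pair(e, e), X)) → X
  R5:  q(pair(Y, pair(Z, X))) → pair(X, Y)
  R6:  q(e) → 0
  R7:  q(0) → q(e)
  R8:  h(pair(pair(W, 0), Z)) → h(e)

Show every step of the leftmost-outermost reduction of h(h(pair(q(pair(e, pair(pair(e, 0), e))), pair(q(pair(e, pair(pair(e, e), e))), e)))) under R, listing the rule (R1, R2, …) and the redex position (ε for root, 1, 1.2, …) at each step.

e

1. h(h(pair(q(pair(e, pair(pair(e, 0), e))), pair(q(pair(e, pair(pair(e, e), e))), e))))  →  h(h(pair(pair(e, e), pair(q(pair(e, pair(pair(e, e), e))), e))))   [R5 at 1.1.1]
2. h(h(pair(pair(e, e), pair(q(pair(e, pair(pair(e, e), e))), e))))  →  h(pair(q(pair(e, pair(pair(e, e), e))), e))   [R4 at 1]
3. h(pair(q(pair(e, pair(pair(e, e), e))), e))  →  h(pair(pair(e, e), e))   [R5 at 1.1]
4. h(pair(pair(e, e), e))  →  e   [R4 at ε]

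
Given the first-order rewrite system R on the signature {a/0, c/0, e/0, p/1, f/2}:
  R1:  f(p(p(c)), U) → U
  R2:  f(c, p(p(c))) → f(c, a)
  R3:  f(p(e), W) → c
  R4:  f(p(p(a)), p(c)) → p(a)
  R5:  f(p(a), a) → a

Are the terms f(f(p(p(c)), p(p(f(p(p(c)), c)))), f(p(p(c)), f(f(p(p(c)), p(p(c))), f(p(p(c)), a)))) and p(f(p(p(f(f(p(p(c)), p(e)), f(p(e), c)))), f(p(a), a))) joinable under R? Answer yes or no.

Reduce t₁ = f(f(p(p(c)), p(p(f(p(p(c)), c)))), f(p(p(c)), f(f(p(p(c)), p(p(c))), f(p(p(c)), a)))):
1. f(f(p(p(c)), p(p(f(p(p(c)), c)))), f(p(p(c)), f(f(p(p(c)), p(p(c))), f(p(p(c)), a))))  →  f(p(p(f(p(p(c)), c))), f(p(p(c)), f(f(p(p(c)), p(p(c))), f(p(p(c)), a))))   [R1 at 1]
2. f(p(p(f(p(p(c)), c))), f(p(p(c)), f(f(p(p(c)), p(p(c))), f(p(p(c)), a))))  →  f(p(p(c)), f(p(p(c)), f(f(p(p(c)), p(p(c))), f(p(p(c)), a))))   [R1 at 1.1.1]
3. f(p(p(c)), f(p(p(c)), f(f(p(p(c)), p(p(c))), f(p(p(c)), a))))  →  f(p(p(c)), f(f(p(p(c)), p(p(c))), f(p(p(c)), a)))   [R1 at ε]
4. f(p(p(c)), f(f(p(p(c)), p(p(c))), f(p(p(c)), a)))  →  f(f(p(p(c)), p(p(c))), f(p(p(c)), a))   [R1 at ε]
5. f(f(p(p(c)), p(p(c))), f(p(p(c)), a))  →  f(p(p(c)), f(p(p(c)), a))   [R1 at 1]
6. f(p(p(c)), f(p(p(c)), a))  →  f(p(p(c)), a)   [R1 at ε]
7. f(p(p(c)), a)  →  a   [R1 at ε]

Reduce t₂ = p(f(p(p(f(f(p(p(c)), p(e)), f(p(e), c)))), f(p(a), a))):
1. p(f(p(p(f(f(p(p(c)), p(e)), f(p(e), c)))), f(p(a), a)))  →  p(f(p(p(f(p(e), f(p(e), c)))), f(p(a), a)))   [R1 at 1.1.1.1.1]
2. p(f(p(p(f(p(e), f(p(e), c)))), f(p(a), a)))  →  p(f(p(p(c)), f(p(a), a)))   [R3 at 1.1.1.1]
3. p(f(p(p(c)), f(p(a), a)))  →  p(f(p(a), a))   [R1 at 1]
4. p(f(p(a), a))  →  p(a)   [R5 at 1]

no — NF(t₁) = a, NF(t₂) = p(a)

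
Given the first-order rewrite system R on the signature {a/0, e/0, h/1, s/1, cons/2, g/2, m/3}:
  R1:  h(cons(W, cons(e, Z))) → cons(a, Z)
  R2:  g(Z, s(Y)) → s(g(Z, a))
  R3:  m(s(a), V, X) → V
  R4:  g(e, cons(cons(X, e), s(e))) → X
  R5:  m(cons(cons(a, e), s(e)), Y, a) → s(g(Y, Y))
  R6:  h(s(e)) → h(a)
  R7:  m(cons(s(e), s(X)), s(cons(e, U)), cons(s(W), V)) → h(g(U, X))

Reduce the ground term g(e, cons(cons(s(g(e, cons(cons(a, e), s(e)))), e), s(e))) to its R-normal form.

s(a)

1. g(e, cons(cons(s(g(e, cons(cons(a, e), s(e)))), e), s(e)))  →  s(g(e, cons(cons(a, e), s(e))))   [R4 at ε]
2. s(g(e, cons(cons(a, e), s(e))))  →  s(a)   [R4 at 1]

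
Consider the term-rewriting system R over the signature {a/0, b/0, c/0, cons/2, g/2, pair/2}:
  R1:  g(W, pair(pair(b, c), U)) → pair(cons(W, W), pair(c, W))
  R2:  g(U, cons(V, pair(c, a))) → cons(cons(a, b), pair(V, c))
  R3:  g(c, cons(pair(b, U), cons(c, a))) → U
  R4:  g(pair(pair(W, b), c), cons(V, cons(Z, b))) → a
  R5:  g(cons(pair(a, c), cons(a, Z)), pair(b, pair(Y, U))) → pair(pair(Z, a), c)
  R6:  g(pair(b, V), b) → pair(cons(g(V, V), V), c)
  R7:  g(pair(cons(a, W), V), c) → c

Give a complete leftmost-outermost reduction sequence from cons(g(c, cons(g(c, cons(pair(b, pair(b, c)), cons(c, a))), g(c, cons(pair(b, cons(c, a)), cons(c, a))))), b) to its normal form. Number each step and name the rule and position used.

cons(c, b)

1. cons(g(c, cons(g(c, cons(pair(b, pair(b, c)), cons(c, a))), g(c, cons(pair(b, cons(c, a)), cons(c, a))))), b)  →  cons(g(c, cons(pair(b, c), g(c, cons(pair(b, cons(c, a)), cons(c, a))))), b)   [R3 at 1.2.1]
2. cons(g(c, cons(pair(b, c), g(c, cons(pair(b, cons(c, a)), cons(c, a))))), b)  →  cons(g(c, cons(pair(b, c), cons(c, a))), b)   [R3 at 1.2.2]
3. cons(g(c, cons(pair(b, c), cons(c, a))), b)  →  cons(c, b)   [R3 at 1]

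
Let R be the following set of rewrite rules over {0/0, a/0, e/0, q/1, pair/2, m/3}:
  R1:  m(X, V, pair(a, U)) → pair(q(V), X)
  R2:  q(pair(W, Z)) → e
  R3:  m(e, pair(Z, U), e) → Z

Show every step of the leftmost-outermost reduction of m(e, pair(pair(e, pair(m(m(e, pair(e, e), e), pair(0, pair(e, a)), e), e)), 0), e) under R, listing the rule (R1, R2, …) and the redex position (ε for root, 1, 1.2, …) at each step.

1. m(e, pair(pair(e, pair(m(m(e, pair(e, e), e), pair(0, pair(e, a)), e), e)), 0), e)  →  pair(e, pair(m(m(e, pair(e, e), e), pair(0, pair(e, a)), e), e))   [R3 at ε]
2. pair(e, pair(m(m(e, pair(e, e), e), pair(0, pair(e, a)), e), e))  →  pair(e, pair(m(e, pair(0, pair(e, a)), e), e))   [R3 at 2.1.1]
3. pair(e, pair(m(e, pair(0, pair(e, a)), e), e))  →  pair(e, pair(0, e))   [R3 at 2.1]

pair(e, pair(0, e))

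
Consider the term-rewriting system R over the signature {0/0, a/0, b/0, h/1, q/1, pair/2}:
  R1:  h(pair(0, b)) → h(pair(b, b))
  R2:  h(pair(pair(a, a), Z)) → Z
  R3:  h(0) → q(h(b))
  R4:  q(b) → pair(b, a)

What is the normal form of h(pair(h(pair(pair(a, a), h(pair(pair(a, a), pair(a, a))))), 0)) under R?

0

1. h(pair(h(pair(pair(a, a), h(pair(pair(a, a), pair(a, a))))), 0))  →  h(pair(h(pair(pair(a, a), pair(a, a))), 0))   [R2 at 1.1]
2. h(pair(h(pair(pair(a, a), pair(a, a))), 0))  →  h(pair(pair(a, a), 0))   [R2 at 1.1]
3. h(pair(pair(a, a), 0))  →  0   [R2 at ε]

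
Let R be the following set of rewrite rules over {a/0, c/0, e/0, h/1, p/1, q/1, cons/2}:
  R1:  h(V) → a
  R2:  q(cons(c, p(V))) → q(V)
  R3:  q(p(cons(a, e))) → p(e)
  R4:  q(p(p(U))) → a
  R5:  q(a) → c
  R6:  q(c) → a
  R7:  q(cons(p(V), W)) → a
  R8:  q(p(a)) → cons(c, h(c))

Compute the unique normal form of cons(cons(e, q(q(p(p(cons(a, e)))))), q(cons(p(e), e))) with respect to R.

1. cons(cons(e, q(q(p(p(cons(a, e)))))), q(cons(p(e), e)))  →  cons(cons(e, q(a)), q(cons(p(e), e)))   [R4 at 1.2.1]
2. cons(cons(e, q(a)), q(cons(p(e), e)))  →  cons(cons(e, c), q(cons(p(e), e)))   [R5 at 1.2]
3. cons(cons(e, c), q(cons(p(e), e)))  →  cons(cons(e, c), a)   [R7 at 2]

cons(cons(e, c), a)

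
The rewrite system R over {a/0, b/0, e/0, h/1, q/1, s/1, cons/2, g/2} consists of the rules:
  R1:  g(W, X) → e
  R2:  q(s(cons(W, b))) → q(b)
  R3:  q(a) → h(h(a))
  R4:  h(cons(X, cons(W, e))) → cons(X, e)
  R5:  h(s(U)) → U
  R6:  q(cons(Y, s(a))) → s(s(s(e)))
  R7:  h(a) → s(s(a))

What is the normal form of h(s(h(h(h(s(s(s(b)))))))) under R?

1. h(s(h(h(h(s(s(s(b))))))))  →  h(h(h(s(s(s(b))))))   [R5 at ε]
2. h(h(h(s(s(s(b))))))  →  h(h(s(s(b))))   [R5 at 1.1]
3. h(h(s(s(b))))  →  h(s(b))   [R5 at 1]
4. h(s(b))  →  b   [R5 at ε]

b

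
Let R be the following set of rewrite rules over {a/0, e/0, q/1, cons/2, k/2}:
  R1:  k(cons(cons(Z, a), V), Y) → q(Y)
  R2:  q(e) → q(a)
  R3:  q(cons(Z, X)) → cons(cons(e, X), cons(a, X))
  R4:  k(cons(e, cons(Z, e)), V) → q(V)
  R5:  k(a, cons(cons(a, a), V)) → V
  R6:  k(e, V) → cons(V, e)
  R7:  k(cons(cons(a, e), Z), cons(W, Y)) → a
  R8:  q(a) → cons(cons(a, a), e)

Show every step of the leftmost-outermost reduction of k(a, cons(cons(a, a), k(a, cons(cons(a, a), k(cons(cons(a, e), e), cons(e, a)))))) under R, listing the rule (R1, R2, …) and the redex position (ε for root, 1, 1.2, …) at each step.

1. k(a, cons(cons(a, a), k(a, cons(cons(a, a), k(cons(cons(a, e), e), cons(e, a))))))  →  k(a, cons(cons(a, a), k(cons(cons(a, e), e), cons(e, a))))   [R5 at ε]
2. k(a, cons(cons(a, a), k(cons(cons(a, e), e), cons(e, a))))  →  k(cons(cons(a, e), e), cons(e, a))   [R5 at ε]
3. k(cons(cons(a, e), e), cons(e, a))  →  a   [R7 at ε]

a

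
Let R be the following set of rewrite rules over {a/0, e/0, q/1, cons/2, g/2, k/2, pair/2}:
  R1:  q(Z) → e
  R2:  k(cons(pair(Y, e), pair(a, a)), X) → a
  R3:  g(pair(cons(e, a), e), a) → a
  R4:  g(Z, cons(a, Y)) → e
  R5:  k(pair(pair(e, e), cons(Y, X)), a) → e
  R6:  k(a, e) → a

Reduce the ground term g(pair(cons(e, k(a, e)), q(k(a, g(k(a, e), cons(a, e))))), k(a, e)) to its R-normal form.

1. g(pair(cons(e, k(a, e)), q(k(a, g(k(a, e), cons(a, e))))), k(a, e))  →  g(pair(cons(e, a), q(k(a, g(k(a, e), cons(a, e))))), k(a, e))   [R6 at 1.1.2]
2. g(pair(cons(e, a), q(k(a, g(k(a, e), cons(a, e))))), k(a, e))  →  g(pair(cons(e, a), e), k(a, e))   [R1 at 1.2]
3. g(pair(cons(e, a), e), k(a, e))  →  g(pair(cons(e, a), e), a)   [R6 at 2]
4. g(pair(cons(e, a), e), a)  →  a   [R3 at ε]

a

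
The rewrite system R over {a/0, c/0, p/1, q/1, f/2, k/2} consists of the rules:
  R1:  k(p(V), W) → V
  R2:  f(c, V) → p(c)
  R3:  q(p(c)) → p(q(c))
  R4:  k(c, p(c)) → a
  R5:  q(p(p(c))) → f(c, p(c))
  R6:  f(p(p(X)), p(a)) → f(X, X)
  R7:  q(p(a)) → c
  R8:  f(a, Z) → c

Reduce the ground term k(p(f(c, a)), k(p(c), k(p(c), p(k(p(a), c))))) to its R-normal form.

p(c)

1. k(p(f(c, a)), k(p(c), k(p(c), p(k(p(a), c)))))  →  f(c, a)   [R1 at ε]
2. f(c, a)  →  p(c)   [R2 at ε]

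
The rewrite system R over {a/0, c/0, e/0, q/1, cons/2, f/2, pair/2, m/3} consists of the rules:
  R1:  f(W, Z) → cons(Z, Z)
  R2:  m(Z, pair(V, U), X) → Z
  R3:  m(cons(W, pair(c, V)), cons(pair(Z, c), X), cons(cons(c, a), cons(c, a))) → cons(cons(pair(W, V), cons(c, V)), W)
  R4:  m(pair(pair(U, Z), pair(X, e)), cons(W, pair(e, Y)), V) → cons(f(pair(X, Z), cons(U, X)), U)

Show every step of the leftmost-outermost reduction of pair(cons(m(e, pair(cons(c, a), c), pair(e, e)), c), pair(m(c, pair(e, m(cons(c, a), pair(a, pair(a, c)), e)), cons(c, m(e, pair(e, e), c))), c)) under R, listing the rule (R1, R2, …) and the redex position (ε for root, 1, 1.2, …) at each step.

pair(cons(e, c), pair(c, c))

1. pair(cons(m(e, pair(cons(c, a), c), pair(e, e)), c), pair(m(c, pair(e, m(cons(c, a), pair(a, pair(a, c)), e)), cons(c, m(e, pair(e, e), c))), c))  →  pair(cons(e, c), pair(m(c, pair(e, m(cons(c, a), pair(a, pair(a, c)), e)), cons(c, m(e, pair(e, e), c))), c))   [R2 at 1.1]
2. pair(cons(e, c), pair(m(c, pair(e, m(cons(c, a), pair(a, pair(a, c)), e)), cons(c, m(e, pair(e, e), c))), c))  →  pair(cons(e, c), pair(c, c))   [R2 at 2.1]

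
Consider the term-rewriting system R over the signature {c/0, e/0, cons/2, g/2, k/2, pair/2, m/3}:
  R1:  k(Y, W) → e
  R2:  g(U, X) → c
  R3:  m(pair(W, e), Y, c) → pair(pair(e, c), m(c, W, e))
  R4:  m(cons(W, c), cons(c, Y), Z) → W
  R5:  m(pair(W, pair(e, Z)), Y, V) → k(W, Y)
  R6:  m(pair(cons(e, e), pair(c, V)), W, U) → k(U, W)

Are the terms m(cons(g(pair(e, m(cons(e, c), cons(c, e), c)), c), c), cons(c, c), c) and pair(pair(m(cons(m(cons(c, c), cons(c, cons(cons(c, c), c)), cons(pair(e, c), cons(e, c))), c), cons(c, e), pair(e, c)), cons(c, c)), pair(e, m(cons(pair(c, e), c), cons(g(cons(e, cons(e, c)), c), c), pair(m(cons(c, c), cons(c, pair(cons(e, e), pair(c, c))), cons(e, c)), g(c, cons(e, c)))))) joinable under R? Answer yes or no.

no — NF(t₁) = c, NF(t₂) = pair(pair(c, cons(c, c)), pair(e, pair(c, e)))

Reduce t₁ = m(cons(g(pair(e, m(cons(e, c), cons(c, e), c)), c), c), cons(c, c), c):
1. m(cons(g(pair(e, m(cons(e, c), cons(c, e), c)), c), c), cons(c, c), c)  →  g(pair(e, m(cons(e, c), cons(c, e), c)), c)   [R4 at ε]
2. g(pair(e, m(cons(e, c), cons(c, e), c)), c)  →  c   [R2 at ε]

Reduce t₂ = pair(pair(m(cons(m(cons(c, c), cons(c, cons(cons(c, c), c)), cons(pair(e, c), cons(e, c))), c), cons(c, e), pair(e, c)), cons(c, c)), pair(e, m(cons(pair(c, e), c), cons(g(cons(e, cons(e, c)), c), c), pair(m(cons(c, c), cons(c, pair(cons(e, e), pair(c, c))), cons(e, c)), g(c, cons(e, c)))))):
1. pair(pair(m(cons(m(cons(c, c), cons(c, cons(cons(c, c), c)), cons(pair(e, c), cons(e, c))), c), cons(c, e), pair(e, c)), cons(c, c)), pair(e, m(cons(pair(c, e), c), cons(g(cons(e, cons(e, c)), c), c), pair(m(cons(c, c), cons(c, pair(cons(e, e), pair(c, c))), cons(e, c)), g(c, cons(e, c))))))  →  pair(pair(m(cons(c, c), cons(c, cons(cons(c, c), c)), cons(pair(e, c), cons(e, c))), cons(c, c)), pair(e, m(cons(pair(c, e), c), cons(g(cons(e, cons(e, c)), c), c), pair(m(cons(c, c), cons(c, pair(cons(e, e), pair(c, c))), cons(e, c)), g(c, cons(e, c))))))   [R4 at 1.1]
2. pair(pair(m(cons(c, c), cons(c, cons(cons(c, c), c)), cons(pair(e, c), cons(e, c))), cons(c, c)), pair(e, m(cons(pair(c, e), c), cons(g(cons(e, cons(e, c)), c), c), pair(m(cons(c, c), cons(c, pair(cons(e, e), pair(c, c))), cons(e, c)), g(c, cons(e, c))))))  →  pair(pair(c, cons(c, c)), pair(e, m(cons(pair(c, e), c), cons(g(cons(e, cons(e, c)), c), c), pair(m(cons(c, c), cons(c, pair(cons(e, e), pair(c, c))), cons(e, c)), g(c, cons(e, c))))))   [R4 at 1.1]
3. pair(pair(c, cons(c, c)), pair(e, m(cons(pair(c, e), c), cons(g(cons(e, cons(e, c)), c), c), pair(m(cons(c, c), cons(c, pair(cons(e, e), pair(c, c))), cons(e, c)), g(c, cons(e, c))))))  →  pair(pair(c, cons(c, c)), pair(e, m(cons(pair(c, e), c), cons(c, c), pair(m(cons(c, c), cons(c, pair(cons(e, e), pair(c, c))), cons(e, c)), g(c, cons(e, c))))))   [R2 at 2.2.2.1]
4. pair(pair(c, cons(c, c)), pair(e, m(cons(pair(c, e), c), cons(c, c), pair(m(cons(c, c), cons(c, pair(cons(e, e), pair(c, c))), cons(e, c)), g(c, cons(e, c))))))  →  pair(pair(c, cons(c, c)), pair(e, pair(c, e)))   [R4 at 2.2]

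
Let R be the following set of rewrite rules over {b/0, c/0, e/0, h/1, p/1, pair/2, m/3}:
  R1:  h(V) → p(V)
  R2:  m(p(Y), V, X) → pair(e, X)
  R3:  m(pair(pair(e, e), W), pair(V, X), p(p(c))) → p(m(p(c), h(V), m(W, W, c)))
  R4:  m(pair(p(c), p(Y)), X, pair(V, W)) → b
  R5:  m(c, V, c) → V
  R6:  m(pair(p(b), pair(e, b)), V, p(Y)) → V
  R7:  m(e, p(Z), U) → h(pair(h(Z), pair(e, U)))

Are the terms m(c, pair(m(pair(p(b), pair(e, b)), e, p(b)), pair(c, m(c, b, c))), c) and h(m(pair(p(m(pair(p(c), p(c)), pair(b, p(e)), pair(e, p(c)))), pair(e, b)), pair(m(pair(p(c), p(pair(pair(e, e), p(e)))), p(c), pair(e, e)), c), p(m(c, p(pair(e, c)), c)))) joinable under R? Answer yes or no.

no — NF(t₁) = pair(e, pair(c, b)), NF(t₂) = p(pair(b, c))

Reduce t₁ = m(c, pair(m(pair(p(b), pair(e, b)), e, p(b)), pair(c, m(c, b, c))), c):
1. m(c, pair(m(pair(p(b), pair(e, b)), e, p(b)), pair(c, m(c, b, c))), c)  →  pair(m(pair(p(b), pair(e, b)), e, p(b)), pair(c, m(c, b, c)))   [R5 at ε]
2. pair(m(pair(p(b), pair(e, b)), e, p(b)), pair(c, m(c, b, c)))  →  pair(e, pair(c, m(c, b, c)))   [R6 at 1]
3. pair(e, pair(c, m(c, b, c)))  →  pair(e, pair(c, b))   [R5 at 2.2]

Reduce t₂ = h(m(pair(p(m(pair(p(c), p(c)), pair(b, p(e)), pair(e, p(c)))), pair(e, b)), pair(m(pair(p(c), p(pair(pair(e, e), p(e)))), p(c), pair(e, e)), c), p(m(c, p(pair(e, c)), c)))):
1. h(m(pair(p(m(pair(p(c), p(c)), pair(b, p(e)), pair(e, p(c)))), pair(e, b)), pair(m(pair(p(c), p(pair(pair(e, e), p(e)))), p(c), pair(e, e)), c), p(m(c, p(pair(e, c)), c))))  →  p(m(pair(p(m(pair(p(c), p(c)), pair(b, p(e)), pair(e, p(c)))), pair(e, b)), pair(m(pair(p(c), p(pair(pair(e, e), p(e)))), p(c), pair(e, e)), c), p(m(c, p(pair(e, c)), c))))   [R1 at ε]
2. p(m(pair(p(m(pair(p(c), p(c)), pair(b, p(e)), pair(e, p(c)))), pair(e, b)), pair(m(pair(p(c), p(pair(pair(e, e), p(e)))), p(c), pair(e, e)), c), p(m(c, p(pair(e, c)), c))))  →  p(m(pair(p(b), pair(e, b)), pair(m(pair(p(c), p(pair(pair(e, e), p(e)))), p(c), pair(e, e)), c), p(m(c, p(pair(e, c)), c))))   [R4 at 1.1.1.1]
3. p(m(pair(p(b), pair(e, b)), pair(m(pair(p(c), p(pair(pair(e, e), p(e)))), p(c), pair(e, e)), c), p(m(c, p(pair(e, c)), c))))  →  p(pair(m(pair(p(c), p(pair(pair(e, e), p(e)))), p(c), pair(e, e)), c))   [R6 at 1]
4. p(pair(m(pair(p(c), p(pair(pair(e, e), p(e)))), p(c), pair(e, e)), c))  →  p(pair(b, c))   [R4 at 1.1]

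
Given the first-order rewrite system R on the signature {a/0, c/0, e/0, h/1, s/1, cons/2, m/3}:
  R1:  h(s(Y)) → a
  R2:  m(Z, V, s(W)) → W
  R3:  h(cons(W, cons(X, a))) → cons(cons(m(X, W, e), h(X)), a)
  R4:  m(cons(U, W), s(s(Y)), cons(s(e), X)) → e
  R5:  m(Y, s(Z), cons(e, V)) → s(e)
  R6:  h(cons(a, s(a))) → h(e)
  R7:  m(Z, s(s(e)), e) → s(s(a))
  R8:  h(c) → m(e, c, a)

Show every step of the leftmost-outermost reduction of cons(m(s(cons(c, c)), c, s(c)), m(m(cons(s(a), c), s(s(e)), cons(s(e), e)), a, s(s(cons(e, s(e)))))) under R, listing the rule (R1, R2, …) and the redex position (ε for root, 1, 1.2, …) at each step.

cons(c, s(cons(e, s(e))))

1. cons(m(s(cons(c, c)), c, s(c)), m(m(cons(s(a), c), s(s(e)), cons(s(e), e)), a, s(s(cons(e, s(e))))))  →  cons(c, m(m(cons(s(a), c), s(s(e)), cons(s(e), e)), a, s(s(cons(e, s(e))))))   [R2 at 1]
2. cons(c, m(m(cons(s(a), c), s(s(e)), cons(s(e), e)), a, s(s(cons(e, s(e))))))  →  cons(c, s(cons(e, s(e))))   [R2 at 2]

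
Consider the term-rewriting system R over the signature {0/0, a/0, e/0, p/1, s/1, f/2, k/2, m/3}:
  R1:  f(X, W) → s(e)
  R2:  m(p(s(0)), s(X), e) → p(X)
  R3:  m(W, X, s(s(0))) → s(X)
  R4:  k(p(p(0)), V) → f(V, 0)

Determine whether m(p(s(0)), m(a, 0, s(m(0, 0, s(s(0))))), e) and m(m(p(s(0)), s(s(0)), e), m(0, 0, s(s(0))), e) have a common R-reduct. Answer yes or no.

yes — NF(t₁) = p(0), NF(t₂) = p(0)

Reduce t₁ = m(p(s(0)), m(a, 0, s(m(0, 0, s(s(0))))), e):
1. m(p(s(0)), m(a, 0, s(m(0, 0, s(s(0))))), e)  →  m(p(s(0)), m(a, 0, s(s(0))), e)   [R3 at 2.3.1]
2. m(p(s(0)), m(a, 0, s(s(0))), e)  →  m(p(s(0)), s(0), e)   [R3 at 2]
3. m(p(s(0)), s(0), e)  →  p(0)   [R2 at ε]

Reduce t₂ = m(m(p(s(0)), s(s(0)), e), m(0, 0, s(s(0))), e):
1. m(m(p(s(0)), s(s(0)), e), m(0, 0, s(s(0))), e)  →  m(p(s(0)), m(0, 0, s(s(0))), e)   [R2 at 1]
2. m(p(s(0)), m(0, 0, s(s(0))), e)  →  m(p(s(0)), s(0), e)   [R3 at 2]
3. m(p(s(0)), s(0), e)  →  p(0)   [R2 at ε]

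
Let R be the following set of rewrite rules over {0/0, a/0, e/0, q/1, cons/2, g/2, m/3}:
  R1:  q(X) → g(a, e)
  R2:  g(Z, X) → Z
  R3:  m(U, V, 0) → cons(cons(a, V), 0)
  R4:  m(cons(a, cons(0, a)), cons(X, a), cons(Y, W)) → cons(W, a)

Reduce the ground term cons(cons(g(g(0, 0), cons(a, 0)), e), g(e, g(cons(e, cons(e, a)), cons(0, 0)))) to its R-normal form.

cons(cons(0, e), e)

1. cons(cons(g(g(0, 0), cons(a, 0)), e), g(e, g(cons(e, cons(e, a)), cons(0, 0))))  →  cons(cons(g(0, 0), e), g(e, g(cons(e, cons(e, a)), cons(0, 0))))   [R2 at 1.1]
2. cons(cons(g(0, 0), e), g(e, g(cons(e, cons(e, a)), cons(0, 0))))  →  cons(cons(0, e), g(e, g(cons(e, cons(e, a)), cons(0, 0))))   [R2 at 1.1]
3. cons(cons(0, e), g(e, g(cons(e, cons(e, a)), cons(0, 0))))  →  cons(cons(0, e), e)   [R2 at 2]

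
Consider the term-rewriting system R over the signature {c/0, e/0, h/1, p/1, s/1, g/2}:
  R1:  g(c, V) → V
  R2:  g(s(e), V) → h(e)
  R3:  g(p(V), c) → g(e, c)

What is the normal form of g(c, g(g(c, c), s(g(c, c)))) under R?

s(c)

1. g(c, g(g(c, c), s(g(c, c))))  →  g(g(c, c), s(g(c, c)))   [R1 at ε]
2. g(g(c, c), s(g(c, c)))  →  g(c, s(g(c, c)))   [R1 at 1]
3. g(c, s(g(c, c)))  →  s(g(c, c))   [R1 at ε]
4. s(g(c, c))  →  s(c)   [R1 at 1]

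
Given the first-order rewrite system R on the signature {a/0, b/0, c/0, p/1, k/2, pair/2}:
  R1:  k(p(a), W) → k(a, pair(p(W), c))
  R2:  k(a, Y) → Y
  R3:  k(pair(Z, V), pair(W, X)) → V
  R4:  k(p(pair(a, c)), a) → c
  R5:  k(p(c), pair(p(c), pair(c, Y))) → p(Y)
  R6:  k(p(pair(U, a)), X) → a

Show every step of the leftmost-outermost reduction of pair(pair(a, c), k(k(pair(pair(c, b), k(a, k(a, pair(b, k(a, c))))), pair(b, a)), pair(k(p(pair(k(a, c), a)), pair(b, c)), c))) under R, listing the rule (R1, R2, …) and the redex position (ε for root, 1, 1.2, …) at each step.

pair(pair(a, c), c)

1. pair(pair(a, c), k(k(pair(pair(c, b), k(a, k(a, pair(b, k(a, c))))), pair(b, a)), pair(k(p(pair(k(a, c), a)), pair(b, c)), c)))  →  pair(pair(a, c), k(k(a, k(a, pair(b, k(a, c)))), pair(k(p(pair(k(a, c), a)), pair(b, c)), c)))   [R3 at 2.1]
2. pair(pair(a, c), k(k(a, k(a, pair(b, k(a, c)))), pair(k(p(pair(k(a, c), a)), pair(b, c)), c)))  →  pair(pair(a, c), k(k(a, pair(b, k(a, c))), pair(k(p(pair(k(a, c), a)), pair(b, c)), c)))   [R2 at 2.1]
3. pair(pair(a, c), k(k(a, pair(b, k(a, c))), pair(k(p(pair(k(a, c), a)), pair(b, c)), c)))  →  pair(pair(a, c), k(pair(b, k(a, c)), pair(k(p(pair(k(a, c), a)), pair(b, c)), c)))   [R2 at 2.1]
4. pair(pair(a, c), k(pair(b, k(a, c)), pair(k(p(pair(k(a, c), a)), pair(b, c)), c)))  →  pair(pair(a, c), k(a, c))   [R3 at 2]
5. pair(pair(a, c), k(a, c))  →  pair(pair(a, c), c)   [R2 at 2]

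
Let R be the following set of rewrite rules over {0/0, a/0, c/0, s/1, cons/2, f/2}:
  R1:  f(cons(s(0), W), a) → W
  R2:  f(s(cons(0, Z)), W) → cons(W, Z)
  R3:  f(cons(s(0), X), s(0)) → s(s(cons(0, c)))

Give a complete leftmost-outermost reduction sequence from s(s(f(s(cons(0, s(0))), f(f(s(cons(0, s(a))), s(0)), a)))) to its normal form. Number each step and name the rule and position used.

1. s(s(f(s(cons(0, s(0))), f(f(s(cons(0, s(a))), s(0)), a))))  →  s(s(cons(f(f(s(cons(0, s(a))), s(0)), a), s(0))))   [R2 at 1.1]
2. s(s(cons(f(f(s(cons(0, s(a))), s(0)), a), s(0))))  →  s(s(cons(f(cons(s(0), s(a)), a), s(0))))   [R2 at 1.1.1.1]
3. s(s(cons(f(cons(s(0), s(a)), a), s(0))))  →  s(s(cons(s(a), s(0))))   [R1 at 1.1.1]

s(s(cons(s(a), s(0))))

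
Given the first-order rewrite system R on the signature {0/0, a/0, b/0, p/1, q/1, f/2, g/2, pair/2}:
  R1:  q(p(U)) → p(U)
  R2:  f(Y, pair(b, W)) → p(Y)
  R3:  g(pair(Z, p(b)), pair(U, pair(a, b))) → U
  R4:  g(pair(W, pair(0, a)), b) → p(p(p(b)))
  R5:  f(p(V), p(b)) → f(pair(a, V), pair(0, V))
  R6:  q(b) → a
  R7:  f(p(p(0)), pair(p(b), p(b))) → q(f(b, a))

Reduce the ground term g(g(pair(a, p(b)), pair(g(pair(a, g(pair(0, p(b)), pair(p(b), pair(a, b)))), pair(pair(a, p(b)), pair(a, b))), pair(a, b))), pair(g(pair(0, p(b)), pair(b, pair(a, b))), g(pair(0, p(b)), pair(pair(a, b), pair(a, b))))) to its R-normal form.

b

1. g(g(pair(a, p(b)), pair(g(pair(a, g(pair(0, p(b)), pair(p(b), pair(a, b)))), pair(pair(a, p(b)), pair(a, b))), pair(a, b))), pair(g(pair(0, p(b)), pair(b, pair(a, b))), g(pair(0, p(b)), pair(pair(a, b), pair(a, b)))))  →  g(g(pair(a, g(pair(0, p(b)), pair(p(b), pair(a, b)))), pair(pair(a, p(b)), pair(a, b))), pair(g(pair(0, p(b)), pair(b, pair(a, b))), g(pair(0, p(b)), pair(pair(a, b), pair(a, b)))))   [R3 at 1]
2. g(g(pair(a, g(pair(0, p(b)), pair(p(b), pair(a, b)))), pair(pair(a, p(b)), pair(a, b))), pair(g(pair(0, p(b)), pair(b, pair(a, b))), g(pair(0, p(b)), pair(pair(a, b), pair(a, b)))))  →  g(g(pair(a, p(b)), pair(pair(a, p(b)), pair(a, b))), pair(g(pair(0, p(b)), pair(b, pair(a, b))), g(pair(0, p(b)), pair(pair(a, b), pair(a, b)))))   [R3 at 1.1.2]
3. g(g(pair(a, p(b)), pair(pair(a, p(b)), pair(a, b))), pair(g(pair(0, p(b)), pair(b, pair(a, b))), g(pair(0, p(b)), pair(pair(a, b), pair(a, b)))))  →  g(pair(a, p(b)), pair(g(pair(0, p(b)), pair(b, pair(a, b))), g(pair(0, p(b)), pair(pair(a, b), pair(a, b)))))   [R3 at 1]
4. g(pair(a, p(b)), pair(g(pair(0, p(b)), pair(b, pair(a, b))), g(pair(0, p(b)), pair(pair(a, b), pair(a, b)))))  →  g(pair(a, p(b)), pair(b, g(pair(0, p(b)), pair(pair(a, b), pair(a, b)))))   [R3 at 2.1]
5. g(pair(a, p(b)), pair(b, g(pair(0, p(b)), pair(pair(a, b), pair(a, b)))))  →  g(pair(a, p(b)), pair(b, pair(a, b)))   [R3 at 2.2]
6. g(pair(a, p(b)), pair(b, pair(a, b)))  →  b   [R3 at ε]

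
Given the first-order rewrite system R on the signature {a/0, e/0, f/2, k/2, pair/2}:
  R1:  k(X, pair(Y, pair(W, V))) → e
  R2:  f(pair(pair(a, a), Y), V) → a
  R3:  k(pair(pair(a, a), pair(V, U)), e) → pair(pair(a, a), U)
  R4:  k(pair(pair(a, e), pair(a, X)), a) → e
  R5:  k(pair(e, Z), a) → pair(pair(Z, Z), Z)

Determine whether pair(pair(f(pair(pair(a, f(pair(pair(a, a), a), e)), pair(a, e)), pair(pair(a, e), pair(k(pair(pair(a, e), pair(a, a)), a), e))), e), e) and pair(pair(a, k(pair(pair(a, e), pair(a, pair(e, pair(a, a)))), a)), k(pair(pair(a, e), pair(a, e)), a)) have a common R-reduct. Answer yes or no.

Reduce t₁ = pair(pair(f(pair(pair(a, f(pair(pair(a, a), a), e)), pair(a, e)), pair(pair(a, e), pair(k(pair(pair(a, e), pair(a, a)), a), e))), e), e):
1. pair(pair(f(pair(pair(a, f(pair(pair(a, a), a), e)), pair(a, e)), pair(pair(a, e), pair(k(pair(pair(a, e), pair(a, a)), a), e))), e), e)  →  pair(pair(f(pair(pair(a, a), pair(a, e)), pair(pair(a, e), pair(k(pair(pair(a, e), pair(a, a)), a), e))), e), e)   [R2 at 1.1.1.1.2]
2. pair(pair(f(pair(pair(a, a), pair(a, e)), pair(pair(a, e), pair(k(pair(pair(a, e), pair(a, a)), a), e))), e), e)  →  pair(pair(a, e), e)   [R2 at 1.1]

Reduce t₂ = pair(pair(a, k(pair(pair(a, e), pair(a, pair(e, pair(a, a)))), a)), k(pair(pair(a, e), pair(a, e)), a)):
1. pair(pair(a, k(pair(pair(a, e), pair(a, pair(e, pair(a, a)))), a)), k(pair(pair(a, e), pair(a, e)), a))  →  pair(pair(a, e), k(pair(pair(a, e), pair(a, e)), a))   [R4 at 1.2]
2. pair(pair(a, e), k(pair(pair(a, e), pair(a, e)), a))  →  pair(pair(a, e), e)   [R4 at 2]

yes — NF(t₁) = pair(pair(a, e), e), NF(t₂) = pair(pair(a, e), e)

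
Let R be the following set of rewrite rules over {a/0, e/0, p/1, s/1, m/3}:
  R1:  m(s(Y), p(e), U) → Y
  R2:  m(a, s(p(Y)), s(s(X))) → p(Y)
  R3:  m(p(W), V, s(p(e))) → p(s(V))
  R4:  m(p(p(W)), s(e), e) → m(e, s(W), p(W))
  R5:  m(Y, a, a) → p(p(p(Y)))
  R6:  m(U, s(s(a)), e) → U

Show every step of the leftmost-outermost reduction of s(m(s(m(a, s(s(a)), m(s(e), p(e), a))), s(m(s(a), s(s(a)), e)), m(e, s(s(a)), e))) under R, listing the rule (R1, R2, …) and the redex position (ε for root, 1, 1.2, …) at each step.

1. s(m(s(m(a, s(s(a)), m(s(e), p(e), a))), s(m(s(a), s(s(a)), e)), m(e, s(s(a)), e)))  →  s(m(s(m(a, s(s(a)), e)), s(m(s(a), s(s(a)), e)), m(e, s(s(a)), e)))   [R1 at 1.1.1.3]
2. s(m(s(m(a, s(s(a)), e)), s(m(s(a), s(s(a)), e)), m(e, s(s(a)), e)))  →  s(m(s(a), s(m(s(a), s(s(a)), e)), m(e, s(s(a)), e)))   [R6 at 1.1.1]
3. s(m(s(a), s(m(s(a), s(s(a)), e)), m(e, s(s(a)), e)))  →  s(m(s(a), s(s(a)), m(e, s(s(a)), e)))   [R6 at 1.2.1]
4. s(m(s(a), s(s(a)), m(e, s(s(a)), e)))  →  s(m(s(a), s(s(a)), e))   [R6 at 1.3]
5. s(m(s(a), s(s(a)), e))  →  s(s(a))   [R6 at 1]

s(s(a))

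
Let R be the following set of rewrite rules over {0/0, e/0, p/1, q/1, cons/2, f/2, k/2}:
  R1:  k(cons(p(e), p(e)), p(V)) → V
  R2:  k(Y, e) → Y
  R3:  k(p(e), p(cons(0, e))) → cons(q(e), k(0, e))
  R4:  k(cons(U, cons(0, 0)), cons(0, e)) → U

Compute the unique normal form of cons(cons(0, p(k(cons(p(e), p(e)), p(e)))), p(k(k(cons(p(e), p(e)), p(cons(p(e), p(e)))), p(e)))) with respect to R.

1. cons(cons(0, p(k(cons(p(e), p(e)), p(e)))), p(k(k(cons(p(e), p(e)), p(cons(p(e), p(e)))), p(e))))  →  cons(cons(0, p(e)), p(k(k(cons(p(e), p(e)), p(cons(p(e), p(e)))), p(e))))   [R1 at 1.2.1]
2. cons(cons(0, p(e)), p(k(k(cons(p(e), p(e)), p(cons(p(e), p(e)))), p(e))))  →  cons(cons(0, p(e)), p(k(cons(p(e), p(e)), p(e))))   [R1 at 2.1.1]
3. cons(cons(0, p(e)), p(k(cons(p(e), p(e)), p(e))))  →  cons(cons(0, p(e)), p(e))   [R1 at 2.1]

cons(cons(0, p(e)), p(e))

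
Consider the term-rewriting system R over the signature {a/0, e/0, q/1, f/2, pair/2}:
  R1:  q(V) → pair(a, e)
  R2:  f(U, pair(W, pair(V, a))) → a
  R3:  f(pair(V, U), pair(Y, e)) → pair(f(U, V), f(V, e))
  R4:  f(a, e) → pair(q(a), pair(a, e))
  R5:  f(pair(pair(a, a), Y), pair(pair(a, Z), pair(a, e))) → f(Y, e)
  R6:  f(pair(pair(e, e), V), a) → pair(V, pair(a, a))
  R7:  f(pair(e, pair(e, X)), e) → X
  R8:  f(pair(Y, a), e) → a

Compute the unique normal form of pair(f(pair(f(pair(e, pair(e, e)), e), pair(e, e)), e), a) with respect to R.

1. pair(f(pair(f(pair(e, pair(e, e)), e), pair(e, e)), e), a)  →  pair(f(pair(e, pair(e, e)), e), a)   [R7 at 1.1.1]
2. pair(f(pair(e, pair(e, e)), e), a)  →  pair(e, a)   [R7 at 1]

pair(e, a)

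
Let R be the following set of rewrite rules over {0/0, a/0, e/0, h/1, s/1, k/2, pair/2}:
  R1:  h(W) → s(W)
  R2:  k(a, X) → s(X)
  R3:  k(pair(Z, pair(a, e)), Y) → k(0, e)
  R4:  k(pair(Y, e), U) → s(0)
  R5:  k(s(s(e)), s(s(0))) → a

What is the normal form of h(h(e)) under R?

s(s(e))

1. h(h(e))  →  s(h(e))   [R1 at ε]
2. s(h(e))  →  s(s(e))   [R1 at 1]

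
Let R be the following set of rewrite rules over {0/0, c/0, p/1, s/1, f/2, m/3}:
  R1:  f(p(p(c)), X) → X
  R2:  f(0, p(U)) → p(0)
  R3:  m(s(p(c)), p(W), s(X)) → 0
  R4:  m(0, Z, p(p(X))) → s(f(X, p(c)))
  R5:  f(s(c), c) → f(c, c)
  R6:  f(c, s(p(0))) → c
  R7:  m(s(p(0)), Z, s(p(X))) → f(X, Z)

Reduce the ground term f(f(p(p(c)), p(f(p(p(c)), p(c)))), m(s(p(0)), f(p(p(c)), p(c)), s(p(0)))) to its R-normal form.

1. f(f(p(p(c)), p(f(p(p(c)), p(c)))), m(s(p(0)), f(p(p(c)), p(c)), s(p(0))))  →  f(p(f(p(p(c)), p(c))), m(s(p(0)), f(p(p(c)), p(c)), s(p(0))))   [R1 at 1]
2. f(p(f(p(p(c)), p(c))), m(s(p(0)), f(p(p(c)), p(c)), s(p(0))))  →  f(p(p(c)), m(s(p(0)), f(p(p(c)), p(c)), s(p(0))))   [R1 at 1.1]
3. f(p(p(c)), m(s(p(0)), f(p(p(c)), p(c)), s(p(0))))  →  m(s(p(0)), f(p(p(c)), p(c)), s(p(0)))   [R1 at ε]
4. m(s(p(0)), f(p(p(c)), p(c)), s(p(0)))  →  f(0, f(p(p(c)), p(c)))   [R7 at ε]
5. f(0, f(p(p(c)), p(c)))  →  f(0, p(c))   [R1 at 2]
6. f(0, p(c))  →  p(0)   [R2 at ε]

p(0)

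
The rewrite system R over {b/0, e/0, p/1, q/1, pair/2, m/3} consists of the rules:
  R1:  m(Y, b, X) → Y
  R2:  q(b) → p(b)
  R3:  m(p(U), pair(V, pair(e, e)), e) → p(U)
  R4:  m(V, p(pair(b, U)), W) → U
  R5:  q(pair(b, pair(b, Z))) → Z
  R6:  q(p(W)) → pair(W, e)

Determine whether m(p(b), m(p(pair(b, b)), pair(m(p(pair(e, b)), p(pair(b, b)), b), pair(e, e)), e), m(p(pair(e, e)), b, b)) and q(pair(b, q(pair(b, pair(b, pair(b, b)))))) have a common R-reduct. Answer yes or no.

yes — NF(t₁) = b, NF(t₂) = b

Reduce t₁ = m(p(b), m(p(pair(b, b)), pair(m(p(pair(e, b)), p(pair(b, b)), b), pair(e, e)), e), m(p(pair(e, e)), b, b)):
1. m(p(b), m(p(pair(b, b)), pair(m(p(pair(e, b)), p(pair(b, b)), b), pair(e, e)), e), m(p(pair(e, e)), b, b))  →  m(p(b), p(pair(b, b)), m(p(pair(e, e)), b, b))   [R3 at 2]
2. m(p(b), p(pair(b, b)), m(p(pair(e, e)), b, b))  →  b   [R4 at ε]

Reduce t₂ = q(pair(b, q(pair(b, pair(b, pair(b, b)))))):
1. q(pair(b, q(pair(b, pair(b, pair(b, b))))))  →  q(pair(b, pair(b, b)))   [R5 at 1.2]
2. q(pair(b, pair(b, b)))  →  b   [R5 at ε]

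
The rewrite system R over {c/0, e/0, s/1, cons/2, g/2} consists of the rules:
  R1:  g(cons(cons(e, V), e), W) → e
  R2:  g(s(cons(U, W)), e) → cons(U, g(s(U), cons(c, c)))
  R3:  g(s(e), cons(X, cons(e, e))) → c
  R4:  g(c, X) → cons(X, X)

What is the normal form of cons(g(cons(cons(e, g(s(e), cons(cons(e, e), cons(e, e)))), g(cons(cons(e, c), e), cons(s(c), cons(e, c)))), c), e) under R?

1. cons(g(cons(cons(e, g(s(e), cons(cons(e, e), cons(e, e)))), g(cons(cons(e, c), e), cons(s(c), cons(e, c)))), c), e)  →  cons(g(cons(cons(e, c), g(cons(cons(e, c), e), cons(s(c), cons(e, c)))), c), e)   [R3 at 1.1.1.2]
2. cons(g(cons(cons(e, c), g(cons(cons(e, c), e), cons(s(c), cons(e, c)))), c), e)  →  cons(g(cons(cons(e, c), e), c), e)   [R1 at 1.1.2]
3. cons(g(cons(cons(e, c), e), c), e)  →  cons(e, e)   [R1 at 1]

cons(e, e)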